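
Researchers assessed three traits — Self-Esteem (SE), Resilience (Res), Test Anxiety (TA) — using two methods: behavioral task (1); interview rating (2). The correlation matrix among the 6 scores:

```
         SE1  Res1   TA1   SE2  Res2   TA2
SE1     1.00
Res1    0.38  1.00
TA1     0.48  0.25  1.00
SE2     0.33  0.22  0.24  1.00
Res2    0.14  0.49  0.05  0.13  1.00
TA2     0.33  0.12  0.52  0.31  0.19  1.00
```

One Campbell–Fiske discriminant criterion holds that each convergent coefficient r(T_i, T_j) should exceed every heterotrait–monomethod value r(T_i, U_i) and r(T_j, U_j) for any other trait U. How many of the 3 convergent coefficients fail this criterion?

1

Convergent coefficients and their comparison sets:
SE (methods 1·2): 0.33 vs {0.38, 0.13, 0.48, 0.31} → fail.
Res (methods 1·2): 0.49 vs {0.38, 0.13, 0.25, 0.19} → pass.
TA (methods 1·2): 0.52 vs {0.48, 0.31, 0.25, 0.19} → pass.
1 of 3 fail.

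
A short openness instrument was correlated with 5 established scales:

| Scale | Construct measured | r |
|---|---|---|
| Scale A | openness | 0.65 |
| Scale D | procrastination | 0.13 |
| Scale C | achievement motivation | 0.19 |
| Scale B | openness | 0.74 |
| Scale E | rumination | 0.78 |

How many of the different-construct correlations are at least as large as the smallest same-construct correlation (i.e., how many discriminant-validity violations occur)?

Convergent (same construct = openness): Scale A, Scale B.
Smallest convergent = 0.65. Discriminant values: 0.13, 0.19, 0.78; count ≥ 0.65 → 1.

1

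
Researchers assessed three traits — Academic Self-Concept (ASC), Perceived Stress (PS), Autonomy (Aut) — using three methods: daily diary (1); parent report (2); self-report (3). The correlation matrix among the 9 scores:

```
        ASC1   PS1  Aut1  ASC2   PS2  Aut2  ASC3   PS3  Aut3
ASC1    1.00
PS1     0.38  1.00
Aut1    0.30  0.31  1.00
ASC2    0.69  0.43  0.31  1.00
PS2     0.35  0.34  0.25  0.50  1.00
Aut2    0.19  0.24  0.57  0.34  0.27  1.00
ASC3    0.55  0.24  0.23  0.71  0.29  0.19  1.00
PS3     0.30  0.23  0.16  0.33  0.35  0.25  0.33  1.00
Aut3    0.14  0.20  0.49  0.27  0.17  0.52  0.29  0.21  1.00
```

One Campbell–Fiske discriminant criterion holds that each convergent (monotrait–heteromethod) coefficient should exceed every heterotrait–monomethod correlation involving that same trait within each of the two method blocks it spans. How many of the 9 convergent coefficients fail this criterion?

Convergent coefficients and their comparison sets:
ASC (methods 1·2): 0.69 vs {0.38, 0.50, 0.30, 0.34} → pass.
ASC (methods 1·3): 0.55 vs {0.38, 0.33, 0.30, 0.29} → pass.
ASC (methods 2·3): 0.71 vs {0.50, 0.33, 0.34, 0.29} → pass.
PS (methods 1·2): 0.34 vs {0.38, 0.50, 0.31, 0.27} → fail.
PS (methods 1·3): 0.23 vs {0.38, 0.33, 0.31, 0.21} → fail.
PS (methods 2·3): 0.35 vs {0.50, 0.33, 0.27, 0.21} → fail.
Aut (methods 1·2): 0.57 vs {0.30, 0.34, 0.31, 0.27} → pass.
Aut (methods 1·3): 0.49 vs {0.30, 0.29, 0.31, 0.21} → pass.
Aut (methods 2·3): 0.52 vs {0.34, 0.29, 0.27, 0.21} → pass.
3 of 9 fail.

3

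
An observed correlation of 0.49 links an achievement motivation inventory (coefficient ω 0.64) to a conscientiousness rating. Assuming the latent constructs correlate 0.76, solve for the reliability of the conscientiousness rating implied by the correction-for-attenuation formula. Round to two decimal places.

0.65

r_true = r_obs / √(r_xx · r_yy) ⇒ 0.76 = 0.49 / √(0.64 · r_yy).
√(0.64 · r_yy) = 0.49 / 0.76 = 0.6447; 0.64 · r_yy = 0.4156; r_yy = 0.4156 / 0.64 ≈ 0.65.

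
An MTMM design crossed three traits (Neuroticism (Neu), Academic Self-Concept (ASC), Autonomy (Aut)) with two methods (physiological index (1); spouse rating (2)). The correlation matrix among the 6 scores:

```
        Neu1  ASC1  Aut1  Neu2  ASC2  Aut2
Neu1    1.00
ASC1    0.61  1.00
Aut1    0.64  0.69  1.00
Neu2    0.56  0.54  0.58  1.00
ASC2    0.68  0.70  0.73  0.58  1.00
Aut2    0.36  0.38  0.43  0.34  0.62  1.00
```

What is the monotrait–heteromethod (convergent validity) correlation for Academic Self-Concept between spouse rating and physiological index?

Same trait (ASC), different methods: r(ASC2, ASC1) = 0.70.

0.70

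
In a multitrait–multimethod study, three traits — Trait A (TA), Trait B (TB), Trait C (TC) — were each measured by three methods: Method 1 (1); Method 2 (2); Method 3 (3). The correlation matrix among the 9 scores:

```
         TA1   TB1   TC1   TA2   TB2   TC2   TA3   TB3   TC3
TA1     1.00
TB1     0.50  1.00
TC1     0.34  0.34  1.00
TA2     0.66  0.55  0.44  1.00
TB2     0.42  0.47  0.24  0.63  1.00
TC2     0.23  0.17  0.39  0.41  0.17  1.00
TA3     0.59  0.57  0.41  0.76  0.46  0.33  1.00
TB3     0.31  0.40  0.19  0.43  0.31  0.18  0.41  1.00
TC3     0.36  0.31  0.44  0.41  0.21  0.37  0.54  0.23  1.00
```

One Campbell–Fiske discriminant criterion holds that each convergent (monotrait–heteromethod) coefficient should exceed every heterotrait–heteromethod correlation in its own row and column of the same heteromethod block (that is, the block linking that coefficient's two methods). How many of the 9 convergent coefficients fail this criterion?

5

Convergent coefficients and their comparison sets:
TA (methods 1·2): 0.66 vs {0.42, 0.55, 0.23, 0.44} → pass.
TA (methods 1·3): 0.59 vs {0.31, 0.57, 0.36, 0.41} → pass.
TA (methods 2·3): 0.76 vs {0.43, 0.46, 0.41, 0.33} → pass.
TB (methods 1·2): 0.47 vs {0.55, 0.42, 0.17, 0.24} → fail.
TB (methods 1·3): 0.40 vs {0.57, 0.31, 0.31, 0.19} → fail.
TB (methods 2·3): 0.31 vs {0.46, 0.43, 0.21, 0.18} → fail.
TC (methods 1·2): 0.39 vs {0.44, 0.23, 0.24, 0.17} → fail.
TC (methods 1·3): 0.44 vs {0.41, 0.36, 0.19, 0.31} → pass.
TC (methods 2·3): 0.37 vs {0.33, 0.41, 0.18, 0.21} → fail.
5 of 9 fail.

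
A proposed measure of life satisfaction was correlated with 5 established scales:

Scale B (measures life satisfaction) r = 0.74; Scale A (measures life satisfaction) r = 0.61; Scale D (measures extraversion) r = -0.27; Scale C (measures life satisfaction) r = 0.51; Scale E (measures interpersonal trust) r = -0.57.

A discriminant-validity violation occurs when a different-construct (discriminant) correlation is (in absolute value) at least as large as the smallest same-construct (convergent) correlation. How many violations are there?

1

Convergent (same construct = life satisfaction): Scale B, Scale A, Scale C.
Smallest convergent = 0.51. Discriminant |r|: 0.27, 0.57; count ≥ 0.51 → 1.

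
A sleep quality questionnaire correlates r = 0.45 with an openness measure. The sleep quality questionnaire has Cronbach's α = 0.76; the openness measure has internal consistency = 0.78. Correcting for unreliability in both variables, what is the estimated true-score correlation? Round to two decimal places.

r_true = r_obs / √(r_xx · r_yy) = 0.45 / √(0.76 × 0.78) = 0.45 / √0.5928 = 0.45 / 0.7699 ≈ 0.58.

0.58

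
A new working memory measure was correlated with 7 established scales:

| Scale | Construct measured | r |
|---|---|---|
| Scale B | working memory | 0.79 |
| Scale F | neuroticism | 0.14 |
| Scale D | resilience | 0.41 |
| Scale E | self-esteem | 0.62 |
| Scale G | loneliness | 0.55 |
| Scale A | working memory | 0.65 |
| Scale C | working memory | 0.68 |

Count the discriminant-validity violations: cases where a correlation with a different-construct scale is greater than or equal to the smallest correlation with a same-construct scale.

0

Convergent (same construct = working memory): Scale B, Scale A, Scale C.
Smallest convergent = 0.65. Discriminant values: 0.14, 0.41, 0.62, 0.55; count ≥ 0.65 → 0.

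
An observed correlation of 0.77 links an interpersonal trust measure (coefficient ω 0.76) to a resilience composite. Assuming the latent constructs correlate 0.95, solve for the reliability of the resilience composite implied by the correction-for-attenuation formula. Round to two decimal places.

0.86

r_true = r_obs / √(r_xx · r_yy) ⇒ 0.95 = 0.77 / √(0.76 · r_yy).
√(0.76 · r_yy) = 0.77 / 0.95 = 0.8105; 0.76 · r_yy = 0.6569; r_yy = 0.6569 / 0.76 ≈ 0.86.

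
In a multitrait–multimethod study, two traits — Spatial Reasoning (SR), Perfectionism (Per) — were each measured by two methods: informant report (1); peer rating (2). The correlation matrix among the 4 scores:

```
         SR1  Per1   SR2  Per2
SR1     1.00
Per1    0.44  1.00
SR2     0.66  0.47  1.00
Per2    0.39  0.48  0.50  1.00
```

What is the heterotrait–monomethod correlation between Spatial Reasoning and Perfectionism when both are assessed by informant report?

Different traits, same method: r(SR1, Per1) = 0.44.

0.44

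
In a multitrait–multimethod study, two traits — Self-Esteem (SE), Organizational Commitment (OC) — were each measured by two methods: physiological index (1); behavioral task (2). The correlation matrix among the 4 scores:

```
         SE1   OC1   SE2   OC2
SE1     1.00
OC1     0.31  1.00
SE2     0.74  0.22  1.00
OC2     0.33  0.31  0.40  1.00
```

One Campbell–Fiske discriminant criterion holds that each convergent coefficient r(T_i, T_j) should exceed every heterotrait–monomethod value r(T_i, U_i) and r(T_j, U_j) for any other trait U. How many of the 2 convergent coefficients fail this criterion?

1

Each convergent coefficient versus the relevant comparison correlations:
SE (methods 1·2): 0.74 vs {0.31, 0.40} → pass.
OC (methods 1·2): 0.31 vs {0.31, 0.40} → fail.
1 of 2 fail.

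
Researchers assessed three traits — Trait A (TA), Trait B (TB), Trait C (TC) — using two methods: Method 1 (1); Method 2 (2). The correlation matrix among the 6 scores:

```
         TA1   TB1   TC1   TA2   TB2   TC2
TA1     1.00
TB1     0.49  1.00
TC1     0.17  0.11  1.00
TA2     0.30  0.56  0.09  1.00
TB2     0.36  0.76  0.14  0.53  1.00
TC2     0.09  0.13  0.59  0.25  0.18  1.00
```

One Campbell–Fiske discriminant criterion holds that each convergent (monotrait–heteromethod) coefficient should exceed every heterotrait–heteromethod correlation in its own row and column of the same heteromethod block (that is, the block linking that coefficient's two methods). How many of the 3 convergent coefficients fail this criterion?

Convergent coefficients and their comparison sets:
TA (methods 1·2): 0.30 vs {0.36, 0.56, 0.09, 0.09} → fail.
TB (methods 1·2): 0.76 vs {0.56, 0.36, 0.13, 0.14} → pass.
TC (methods 1·2): 0.59 vs {0.09, 0.09, 0.14, 0.13} → pass.
1 of 3 fail.

1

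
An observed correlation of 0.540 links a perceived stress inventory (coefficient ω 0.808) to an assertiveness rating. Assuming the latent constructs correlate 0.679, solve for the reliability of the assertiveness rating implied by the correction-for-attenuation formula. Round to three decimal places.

0.783

r_true = r_obs / √(r_xx · r_yy) ⇒ 0.679 = 0.540 / √(0.808 · r_yy).
√(0.808 · r_yy) = 0.540 / 0.679 = 0.7953; 0.808 · r_yy = 0.6325; r_yy = 0.6325 / 0.808 ≈ 0.783.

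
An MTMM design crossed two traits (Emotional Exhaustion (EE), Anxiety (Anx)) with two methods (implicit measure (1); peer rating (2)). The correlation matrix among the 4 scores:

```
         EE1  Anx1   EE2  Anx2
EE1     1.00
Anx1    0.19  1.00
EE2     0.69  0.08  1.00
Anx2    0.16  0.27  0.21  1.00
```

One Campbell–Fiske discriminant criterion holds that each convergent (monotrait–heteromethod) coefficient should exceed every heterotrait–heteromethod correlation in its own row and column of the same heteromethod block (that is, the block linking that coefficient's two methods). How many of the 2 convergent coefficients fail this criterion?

0

Convergent coefficients and their comparison sets:
EE (methods 1·2): 0.69 vs {0.16, 0.08} → pass.
Anx (methods 1·2): 0.27 vs {0.08, 0.16} → pass.
0 of 2 fail.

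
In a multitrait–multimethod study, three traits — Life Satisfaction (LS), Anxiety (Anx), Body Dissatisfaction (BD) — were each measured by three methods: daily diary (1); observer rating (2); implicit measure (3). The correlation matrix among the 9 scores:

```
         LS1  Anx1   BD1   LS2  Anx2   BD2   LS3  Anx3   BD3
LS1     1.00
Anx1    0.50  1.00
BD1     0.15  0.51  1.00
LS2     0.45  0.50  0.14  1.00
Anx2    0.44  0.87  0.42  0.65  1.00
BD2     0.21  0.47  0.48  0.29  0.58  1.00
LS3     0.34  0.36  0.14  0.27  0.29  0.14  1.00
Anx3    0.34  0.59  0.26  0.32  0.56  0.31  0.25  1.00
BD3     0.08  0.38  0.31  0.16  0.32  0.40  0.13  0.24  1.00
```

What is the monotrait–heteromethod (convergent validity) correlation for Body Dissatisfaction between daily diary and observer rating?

0.48

Same trait (BD), different methods: r(BD1, BD2) = 0.48.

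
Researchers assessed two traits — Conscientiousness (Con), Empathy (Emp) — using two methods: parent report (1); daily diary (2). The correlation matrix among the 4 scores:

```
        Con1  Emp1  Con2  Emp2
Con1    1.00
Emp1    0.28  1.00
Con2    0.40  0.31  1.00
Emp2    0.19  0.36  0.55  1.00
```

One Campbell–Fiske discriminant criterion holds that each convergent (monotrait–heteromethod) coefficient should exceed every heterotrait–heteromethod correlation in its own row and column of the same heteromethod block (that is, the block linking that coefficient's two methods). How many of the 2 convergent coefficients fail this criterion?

0

Each convergent coefficient versus the relevant comparison correlations:
Con (methods 1·2): 0.40 vs {0.19, 0.31} → pass.
Emp (methods 1·2): 0.36 vs {0.31, 0.19} → pass.
0 of 2 fail.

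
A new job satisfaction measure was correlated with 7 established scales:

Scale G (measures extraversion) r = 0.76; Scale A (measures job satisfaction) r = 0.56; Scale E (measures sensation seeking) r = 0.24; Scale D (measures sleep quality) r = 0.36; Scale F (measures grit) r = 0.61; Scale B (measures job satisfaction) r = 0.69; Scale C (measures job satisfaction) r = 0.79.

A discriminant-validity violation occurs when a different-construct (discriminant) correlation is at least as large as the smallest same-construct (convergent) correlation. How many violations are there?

2

Convergent (same construct = job satisfaction): Scale A, Scale B, Scale C.
Smallest convergent = 0.56. Discriminant values: 0.76, 0.24, 0.36, 0.61; count ≥ 0.56 → 2.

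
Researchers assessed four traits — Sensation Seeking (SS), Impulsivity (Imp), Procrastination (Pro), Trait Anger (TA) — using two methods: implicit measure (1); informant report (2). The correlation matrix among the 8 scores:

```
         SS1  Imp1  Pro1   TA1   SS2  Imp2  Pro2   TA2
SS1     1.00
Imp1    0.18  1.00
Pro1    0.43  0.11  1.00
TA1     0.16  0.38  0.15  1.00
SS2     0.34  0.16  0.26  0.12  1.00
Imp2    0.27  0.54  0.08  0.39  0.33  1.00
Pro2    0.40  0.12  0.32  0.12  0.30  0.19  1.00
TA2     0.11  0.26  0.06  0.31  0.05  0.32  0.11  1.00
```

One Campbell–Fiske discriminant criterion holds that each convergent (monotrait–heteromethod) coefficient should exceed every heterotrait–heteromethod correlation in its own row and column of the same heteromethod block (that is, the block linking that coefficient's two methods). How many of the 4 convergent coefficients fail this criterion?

Convergent coefficients and their comparison sets:
SS (methods 1·2): 0.34 vs {0.27, 0.16, 0.40, 0.26, 0.11, 0.12} → fail.
Imp (methods 1·2): 0.54 vs {0.16, 0.27, 0.12, 0.08, 0.26, 0.39} → pass.
Pro (methods 1·2): 0.32 vs {0.26, 0.40, 0.08, 0.12, 0.06, 0.12} → fail.
TA (methods 1·2): 0.31 vs {0.12, 0.11, 0.39, 0.26, 0.12, 0.06} → fail.
3 of 4 fail.

3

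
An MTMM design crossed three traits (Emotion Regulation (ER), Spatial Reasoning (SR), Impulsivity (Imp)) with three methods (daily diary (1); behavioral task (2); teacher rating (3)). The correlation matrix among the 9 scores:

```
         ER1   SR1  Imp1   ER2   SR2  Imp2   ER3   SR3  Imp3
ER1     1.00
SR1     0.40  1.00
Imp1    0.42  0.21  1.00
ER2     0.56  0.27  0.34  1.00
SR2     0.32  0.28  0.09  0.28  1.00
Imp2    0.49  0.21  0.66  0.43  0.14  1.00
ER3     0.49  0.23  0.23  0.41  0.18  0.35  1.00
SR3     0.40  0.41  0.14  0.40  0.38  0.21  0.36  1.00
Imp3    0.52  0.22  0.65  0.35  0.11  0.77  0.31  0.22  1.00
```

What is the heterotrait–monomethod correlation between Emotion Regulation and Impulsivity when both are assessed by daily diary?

0.42

Different traits, same method: r(ER1, Imp1) = 0.42.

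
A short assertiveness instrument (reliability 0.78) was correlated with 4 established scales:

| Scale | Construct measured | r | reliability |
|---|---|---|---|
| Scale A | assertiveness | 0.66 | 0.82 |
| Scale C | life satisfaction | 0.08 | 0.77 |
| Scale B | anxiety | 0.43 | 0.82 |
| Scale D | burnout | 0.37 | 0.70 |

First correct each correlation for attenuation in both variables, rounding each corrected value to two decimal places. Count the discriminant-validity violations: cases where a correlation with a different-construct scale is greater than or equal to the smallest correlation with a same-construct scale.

0

Disattenuated r (r / √(r_scale · r_new)):
  Scale A (conv): 0.66 / √(0.82·0.78) = 0.83
  Scale C (disc): 0.08 / √(0.77·0.78) = 0.10
  Scale B (disc): 0.43 / √(0.82·0.78) = 0.54
  Scale D (disc): 0.37 / √(0.70·0.78) = 0.50
Smallest convergent = 0.83. Discriminant values: 0.10, 0.54, 0.50; count ≥ 0.83 → 0.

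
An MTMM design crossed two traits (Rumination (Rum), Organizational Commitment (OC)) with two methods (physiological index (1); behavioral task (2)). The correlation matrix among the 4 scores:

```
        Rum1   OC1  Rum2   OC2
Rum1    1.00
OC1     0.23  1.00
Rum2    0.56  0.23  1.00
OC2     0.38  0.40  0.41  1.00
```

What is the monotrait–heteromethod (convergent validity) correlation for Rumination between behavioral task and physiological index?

0.56

Same trait (Rum), different methods: r(Rum2, Rum1) = 0.56.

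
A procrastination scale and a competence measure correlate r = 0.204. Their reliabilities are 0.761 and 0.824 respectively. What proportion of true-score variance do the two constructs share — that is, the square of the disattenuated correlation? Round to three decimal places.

Disattenuated r = 0.204 / √(0.761 × 0.824) = 0.204 / 0.7919 = 0.2576.
Shared true-score variance = 0.2576² = 0.0664 ≈ 0.066.

0.066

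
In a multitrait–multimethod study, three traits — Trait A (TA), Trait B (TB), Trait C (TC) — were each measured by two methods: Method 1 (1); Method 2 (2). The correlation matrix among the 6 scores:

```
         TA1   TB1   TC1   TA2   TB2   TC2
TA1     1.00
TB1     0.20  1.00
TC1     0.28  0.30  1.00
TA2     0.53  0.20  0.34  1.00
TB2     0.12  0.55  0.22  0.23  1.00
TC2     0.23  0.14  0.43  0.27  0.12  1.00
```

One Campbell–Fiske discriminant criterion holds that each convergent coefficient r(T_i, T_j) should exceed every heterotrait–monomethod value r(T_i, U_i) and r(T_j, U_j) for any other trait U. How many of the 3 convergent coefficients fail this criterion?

0

Each convergent coefficient versus the relevant comparison correlations:
TA (methods 1·2): 0.53 vs {0.20, 0.23, 0.28, 0.27} → pass.
TB (methods 1·2): 0.55 vs {0.20, 0.23, 0.30, 0.12} → pass.
TC (methods 1·2): 0.43 vs {0.28, 0.27, 0.30, 0.12} → pass.
0 of 3 fail.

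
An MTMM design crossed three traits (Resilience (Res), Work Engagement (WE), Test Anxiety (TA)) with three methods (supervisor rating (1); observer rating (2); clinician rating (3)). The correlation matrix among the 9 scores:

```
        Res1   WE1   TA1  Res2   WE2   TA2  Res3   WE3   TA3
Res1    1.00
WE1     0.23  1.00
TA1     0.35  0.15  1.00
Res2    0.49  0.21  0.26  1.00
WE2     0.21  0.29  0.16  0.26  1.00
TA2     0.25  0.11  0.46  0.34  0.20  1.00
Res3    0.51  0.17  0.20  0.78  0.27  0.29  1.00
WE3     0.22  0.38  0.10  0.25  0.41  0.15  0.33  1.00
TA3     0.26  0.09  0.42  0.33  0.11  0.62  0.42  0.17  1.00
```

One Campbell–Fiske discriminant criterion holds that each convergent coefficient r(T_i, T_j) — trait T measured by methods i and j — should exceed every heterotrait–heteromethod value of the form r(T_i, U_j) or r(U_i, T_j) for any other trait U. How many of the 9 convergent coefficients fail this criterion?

Checking each validity diagonal entry against its comparison values:
Res (methods 1·2): 0.49 vs {0.21, 0.21, 0.25, 0.26} → pass.
Res (methods 1·3): 0.51 vs {0.22, 0.17, 0.26, 0.20} → pass.
Res (methods 2·3): 0.78 vs {0.25, 0.27, 0.33, 0.29} → pass.
WE (methods 1·2): 0.29 vs {0.21, 0.21, 0.11, 0.16} → pass.
WE (methods 1·3): 0.38 vs {0.17, 0.22, 0.09, 0.10} → pass.
WE (methods 2·3): 0.41 vs {0.27, 0.25, 0.11, 0.15} → pass.
TA (methods 1·2): 0.46 vs {0.26, 0.25, 0.16, 0.11} → pass.
TA (methods 1·3): 0.42 vs {0.20, 0.26, 0.10, 0.09} → pass.
TA (methods 2·3): 0.62 vs {0.29, 0.33, 0.15, 0.11} → pass.
0 of 9 fail.

0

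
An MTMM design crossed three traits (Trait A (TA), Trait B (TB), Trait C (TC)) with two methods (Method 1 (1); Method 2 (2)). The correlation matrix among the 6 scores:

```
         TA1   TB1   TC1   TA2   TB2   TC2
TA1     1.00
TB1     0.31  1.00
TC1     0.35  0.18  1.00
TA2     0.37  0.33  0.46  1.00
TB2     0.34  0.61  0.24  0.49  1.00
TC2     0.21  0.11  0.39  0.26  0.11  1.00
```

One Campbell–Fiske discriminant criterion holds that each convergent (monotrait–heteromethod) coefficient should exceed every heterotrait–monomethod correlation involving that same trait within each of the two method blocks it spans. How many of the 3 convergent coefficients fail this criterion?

1

Checking each validity diagonal entry against its comparison values:
TA (methods 1·2): 0.37 vs {0.31, 0.49, 0.35, 0.26} → fail.
TB (methods 1·2): 0.61 vs {0.31, 0.49, 0.18, 0.11} → pass.
TC (methods 1·2): 0.39 vs {0.35, 0.26, 0.18, 0.11} → pass.
1 of 3 fail.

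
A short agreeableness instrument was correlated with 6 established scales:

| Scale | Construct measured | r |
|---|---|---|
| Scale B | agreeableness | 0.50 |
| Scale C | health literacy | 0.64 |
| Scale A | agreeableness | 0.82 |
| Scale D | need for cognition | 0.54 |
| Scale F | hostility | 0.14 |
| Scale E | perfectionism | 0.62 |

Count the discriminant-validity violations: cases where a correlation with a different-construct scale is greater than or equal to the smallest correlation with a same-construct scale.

3

Convergent (same construct = agreeableness): Scale B, Scale A.
Smallest convergent = 0.50. Discriminant values: 0.64, 0.54, 0.14, 0.62; count ≥ 0.50 → 3.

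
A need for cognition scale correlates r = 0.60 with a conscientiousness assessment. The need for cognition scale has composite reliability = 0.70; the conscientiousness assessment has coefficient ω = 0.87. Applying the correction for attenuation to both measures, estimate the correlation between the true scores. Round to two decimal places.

0.77

r_true = r_obs / √(r_xx · r_yy) = 0.60 / √(0.70 × 0.87) = 0.60 / √0.6090 = 0.60 / 0.7804 ≈ 0.77.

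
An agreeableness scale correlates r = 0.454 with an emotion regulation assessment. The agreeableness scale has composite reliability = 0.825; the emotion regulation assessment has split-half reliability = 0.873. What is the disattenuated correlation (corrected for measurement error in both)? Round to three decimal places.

0.535

r_true = r_obs / √(r_xx · r_yy) = 0.454 / √(0.825 × 0.873) = 0.454 / √0.720225 = 0.454 / 0.8487 ≈ 0.535.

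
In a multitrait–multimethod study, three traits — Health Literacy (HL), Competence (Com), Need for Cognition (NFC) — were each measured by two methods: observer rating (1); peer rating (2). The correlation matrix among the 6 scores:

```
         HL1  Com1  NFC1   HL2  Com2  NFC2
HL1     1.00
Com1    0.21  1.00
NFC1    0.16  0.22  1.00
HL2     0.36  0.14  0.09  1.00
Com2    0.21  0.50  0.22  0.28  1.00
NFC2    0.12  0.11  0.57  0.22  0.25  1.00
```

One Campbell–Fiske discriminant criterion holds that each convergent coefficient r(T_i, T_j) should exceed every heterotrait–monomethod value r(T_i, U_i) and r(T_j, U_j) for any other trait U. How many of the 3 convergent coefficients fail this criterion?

0

Checking each validity diagonal entry against its comparison values:
HL (methods 1·2): 0.36 vs {0.21, 0.28, 0.16, 0.22} → pass.
Com (methods 1·2): 0.50 vs {0.21, 0.28, 0.22, 0.25} → pass.
NFC (methods 1·2): 0.57 vs {0.16, 0.22, 0.22, 0.25} → pass.
0 of 3 fail.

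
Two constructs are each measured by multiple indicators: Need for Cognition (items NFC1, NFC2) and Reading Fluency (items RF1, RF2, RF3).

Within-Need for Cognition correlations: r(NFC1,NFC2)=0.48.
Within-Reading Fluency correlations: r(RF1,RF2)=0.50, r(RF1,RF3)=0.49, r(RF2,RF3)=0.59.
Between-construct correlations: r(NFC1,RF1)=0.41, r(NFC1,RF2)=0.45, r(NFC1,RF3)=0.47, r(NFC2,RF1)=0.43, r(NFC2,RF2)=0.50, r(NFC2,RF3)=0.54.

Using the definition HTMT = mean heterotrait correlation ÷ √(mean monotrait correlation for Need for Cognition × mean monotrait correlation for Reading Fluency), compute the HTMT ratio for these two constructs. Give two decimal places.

Mean between = 2.80/6 = 0.4667.
Mean within-NFC = 0.48/1 = 0.4800; mean within-RF = 1.58/3 = 0.5267.
Geometric mean = √(0.4800 × 0.5267) = 0.5028.
HTMT = 0.4667 / 0.5028 = 0.93.

0.93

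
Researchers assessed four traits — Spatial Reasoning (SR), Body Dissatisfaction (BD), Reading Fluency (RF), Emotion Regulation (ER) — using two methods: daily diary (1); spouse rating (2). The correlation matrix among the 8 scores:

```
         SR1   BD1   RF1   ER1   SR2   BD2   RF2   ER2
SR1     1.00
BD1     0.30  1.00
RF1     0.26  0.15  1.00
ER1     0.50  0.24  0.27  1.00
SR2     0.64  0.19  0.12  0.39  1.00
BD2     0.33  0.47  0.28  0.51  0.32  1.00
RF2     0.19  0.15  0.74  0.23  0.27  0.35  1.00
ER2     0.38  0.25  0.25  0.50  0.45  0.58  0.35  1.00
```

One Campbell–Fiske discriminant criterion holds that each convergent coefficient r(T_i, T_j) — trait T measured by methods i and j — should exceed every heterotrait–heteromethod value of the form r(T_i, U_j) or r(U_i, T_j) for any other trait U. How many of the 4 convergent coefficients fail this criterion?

2

Each convergent coefficient versus the relevant comparison correlations:
SR (methods 1·2): 0.64 vs {0.33, 0.19, 0.19, 0.12, 0.38, 0.39} → pass.
BD (methods 1·2): 0.47 vs {0.19, 0.33, 0.15, 0.28, 0.25, 0.51} → fail.
RF (methods 1·2): 0.74 vs {0.12, 0.19, 0.28, 0.15, 0.25, 0.23} → pass.
ER (methods 1·2): 0.50 vs {0.39, 0.38, 0.51, 0.25, 0.23, 0.25} → fail.
2 of 4 fail.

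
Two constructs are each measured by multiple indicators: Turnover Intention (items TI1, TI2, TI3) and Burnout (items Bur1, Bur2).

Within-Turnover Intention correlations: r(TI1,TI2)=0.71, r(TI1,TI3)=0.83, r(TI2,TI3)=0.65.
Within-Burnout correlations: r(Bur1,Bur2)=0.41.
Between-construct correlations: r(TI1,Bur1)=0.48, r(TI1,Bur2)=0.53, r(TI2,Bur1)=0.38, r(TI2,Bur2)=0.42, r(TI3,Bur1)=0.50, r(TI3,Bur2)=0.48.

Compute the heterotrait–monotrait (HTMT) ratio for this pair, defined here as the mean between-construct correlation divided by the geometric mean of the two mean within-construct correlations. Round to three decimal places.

Mean between = 2.79/6 = 0.4650.
Mean within-TI = 2.19/3 = 0.7300; mean within-Bur = 0.41/1 = 0.4100.
Geometric mean = √(0.7300 × 0.4100) = 0.5471.
HTMT = 0.4650 / 0.5471 = 0.850.

0.850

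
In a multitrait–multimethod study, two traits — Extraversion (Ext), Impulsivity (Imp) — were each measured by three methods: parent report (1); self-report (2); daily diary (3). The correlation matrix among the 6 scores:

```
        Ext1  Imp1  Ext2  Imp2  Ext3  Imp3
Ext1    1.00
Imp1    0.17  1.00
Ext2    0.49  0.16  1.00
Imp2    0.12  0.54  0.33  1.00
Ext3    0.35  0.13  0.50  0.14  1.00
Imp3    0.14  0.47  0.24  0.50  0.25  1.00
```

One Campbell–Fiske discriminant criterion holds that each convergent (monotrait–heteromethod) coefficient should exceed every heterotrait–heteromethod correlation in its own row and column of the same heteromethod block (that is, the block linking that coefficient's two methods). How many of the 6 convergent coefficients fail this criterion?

0

Each convergent coefficient versus the relevant comparison correlations:
Ext (methods 1·2): 0.49 vs {0.12, 0.16} → pass.
Ext (methods 1·3): 0.35 vs {0.14, 0.13} → pass.
Ext (methods 2·3): 0.50 vs {0.24, 0.14} → pass.
Imp (methods 1·2): 0.54 vs {0.16, 0.12} → pass.
Imp (methods 1·3): 0.47 vs {0.13, 0.14} → pass.
Imp (methods 2·3): 0.50 vs {0.14, 0.24} → pass.
0 of 6 fail.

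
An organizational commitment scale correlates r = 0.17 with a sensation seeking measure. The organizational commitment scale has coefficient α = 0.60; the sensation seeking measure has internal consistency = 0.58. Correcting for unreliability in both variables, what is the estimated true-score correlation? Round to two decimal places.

r_true = r_obs / √(r_xx · r_yy) = 0.17 / √(0.60 × 0.58) = 0.17 / √0.3480 = 0.17 / 0.5899 ≈ 0.29.

0.29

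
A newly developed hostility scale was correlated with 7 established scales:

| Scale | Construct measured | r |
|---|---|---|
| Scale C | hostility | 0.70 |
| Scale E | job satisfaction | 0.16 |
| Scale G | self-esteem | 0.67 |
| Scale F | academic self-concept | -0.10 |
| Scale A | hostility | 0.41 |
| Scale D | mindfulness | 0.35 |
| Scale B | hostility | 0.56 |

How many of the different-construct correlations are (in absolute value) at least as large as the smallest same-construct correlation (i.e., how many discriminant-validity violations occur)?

Convergent (same construct = hostility): Scale C, Scale A, Scale B.
Smallest convergent = 0.41. Discriminant |r|: 0.16, 0.67, 0.10, 0.35; count ≥ 0.41 → 1.

1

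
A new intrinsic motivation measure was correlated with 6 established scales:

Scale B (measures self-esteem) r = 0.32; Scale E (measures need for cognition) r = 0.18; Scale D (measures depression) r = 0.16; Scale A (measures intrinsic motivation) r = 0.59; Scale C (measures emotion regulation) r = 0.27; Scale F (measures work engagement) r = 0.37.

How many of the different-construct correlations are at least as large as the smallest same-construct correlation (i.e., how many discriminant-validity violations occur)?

Convergent (same construct = intrinsic motivation): Scale A.
Smallest convergent = 0.59. Discriminant values: 0.32, 0.18, 0.16, 0.27, 0.37; count ≥ 0.59 → 0.

0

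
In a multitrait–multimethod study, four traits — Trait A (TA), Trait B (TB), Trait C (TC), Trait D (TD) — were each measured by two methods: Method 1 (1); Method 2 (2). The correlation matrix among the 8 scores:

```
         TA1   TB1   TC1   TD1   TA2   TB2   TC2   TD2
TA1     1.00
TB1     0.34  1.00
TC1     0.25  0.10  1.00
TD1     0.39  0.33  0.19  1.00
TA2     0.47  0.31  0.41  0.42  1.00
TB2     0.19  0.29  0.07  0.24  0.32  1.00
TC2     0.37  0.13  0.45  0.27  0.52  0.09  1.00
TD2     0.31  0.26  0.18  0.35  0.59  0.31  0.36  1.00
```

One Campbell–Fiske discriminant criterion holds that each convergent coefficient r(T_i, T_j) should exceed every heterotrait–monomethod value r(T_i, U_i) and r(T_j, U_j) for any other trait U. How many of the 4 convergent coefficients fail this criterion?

Each convergent coefficient versus the relevant comparison correlations:
TA (methods 1·2): 0.47 vs {0.34, 0.32, 0.25, 0.52, 0.39, 0.59} → fail.
TB (methods 1·2): 0.29 vs {0.34, 0.32, 0.10, 0.09, 0.33, 0.31} → fail.
TC (methods 1·2): 0.45 vs {0.25, 0.52, 0.10, 0.09, 0.19, 0.36} → fail.
TD (methods 1·2): 0.35 vs {0.39, 0.59, 0.33, 0.31, 0.19, 0.36} → fail.
4 of 4 fail.

4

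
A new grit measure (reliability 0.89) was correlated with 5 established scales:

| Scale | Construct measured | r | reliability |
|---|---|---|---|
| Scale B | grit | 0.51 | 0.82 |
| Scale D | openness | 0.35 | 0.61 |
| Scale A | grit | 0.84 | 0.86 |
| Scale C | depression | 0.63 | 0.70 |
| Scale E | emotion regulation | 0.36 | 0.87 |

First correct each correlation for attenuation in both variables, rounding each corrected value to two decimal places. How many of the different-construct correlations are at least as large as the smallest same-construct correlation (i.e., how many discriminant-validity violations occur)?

1

Disattenuated r (r / √(r_scale · r_new)):
  Scale B (conv): 0.51 / √(0.82·0.89) = 0.60
  Scale D (disc): 0.35 / √(0.61·0.89) = 0.48
  Scale A (conv): 0.84 / √(0.86·0.89) = 0.96
  Scale C (disc): 0.63 / √(0.70·0.89) = 0.80
  Scale E (disc): 0.36 / √(0.87·0.89) = 0.41
Smallest convergent = 0.60. Discriminant values: 0.48, 0.80, 0.41; count ≥ 0.60 → 1.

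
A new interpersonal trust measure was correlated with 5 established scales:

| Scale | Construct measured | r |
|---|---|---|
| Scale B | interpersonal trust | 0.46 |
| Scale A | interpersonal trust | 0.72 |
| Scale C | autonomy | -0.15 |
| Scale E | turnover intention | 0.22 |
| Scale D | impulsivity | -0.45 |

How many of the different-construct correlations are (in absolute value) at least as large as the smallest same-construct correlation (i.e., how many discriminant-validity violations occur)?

0

Convergent (same construct = interpersonal trust): Scale B, Scale A.
Smallest convergent = 0.46. Discriminant |r|: 0.15, 0.22, 0.45; count ≥ 0.46 → 0.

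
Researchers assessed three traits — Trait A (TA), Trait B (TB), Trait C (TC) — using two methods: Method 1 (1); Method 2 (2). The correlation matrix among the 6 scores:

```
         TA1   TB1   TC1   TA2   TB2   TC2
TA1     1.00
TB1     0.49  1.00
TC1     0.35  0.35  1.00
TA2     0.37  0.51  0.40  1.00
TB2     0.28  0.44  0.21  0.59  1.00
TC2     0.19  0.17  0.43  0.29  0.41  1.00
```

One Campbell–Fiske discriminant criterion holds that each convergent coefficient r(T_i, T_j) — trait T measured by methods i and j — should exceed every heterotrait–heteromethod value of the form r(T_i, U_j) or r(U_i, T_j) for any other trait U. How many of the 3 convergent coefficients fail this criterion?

Convergent coefficients and their comparison sets:
TA (methods 1·2): 0.37 vs {0.28, 0.51, 0.19, 0.40} → fail.
TB (methods 1·2): 0.44 vs {0.51, 0.28, 0.17, 0.21} → fail.
TC (methods 1·2): 0.43 vs {0.40, 0.19, 0.21, 0.17} → pass.
2 of 3 fail.

2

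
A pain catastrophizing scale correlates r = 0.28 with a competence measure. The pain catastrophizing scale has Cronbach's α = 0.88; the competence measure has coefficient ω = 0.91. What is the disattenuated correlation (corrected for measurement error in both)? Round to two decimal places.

r_true = r_obs / √(r_xx · r_yy) = 0.28 / √(0.88 × 0.91) = 0.28 / √0.8008 = 0.28 / 0.8949 ≈ 0.31.

0.31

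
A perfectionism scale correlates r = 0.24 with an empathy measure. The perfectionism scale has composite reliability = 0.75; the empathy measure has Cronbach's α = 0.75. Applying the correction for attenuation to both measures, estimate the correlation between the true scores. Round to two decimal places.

r_true = r_obs / √(r_xx · r_yy) = 0.24 / √(0.75 × 0.75) = 0.24 / √0.5625 = 0.24 / 0.7500 ≈ 0.32.

0.32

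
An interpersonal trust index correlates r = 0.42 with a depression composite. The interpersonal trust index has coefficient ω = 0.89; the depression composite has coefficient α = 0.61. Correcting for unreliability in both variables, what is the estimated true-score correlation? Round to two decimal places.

r_true = r_obs / √(r_xx · r_yy) = 0.42 / √(0.89 × 0.61) = 0.42 / √0.5429 = 0.42 / 0.7368 ≈ 0.57.

0.57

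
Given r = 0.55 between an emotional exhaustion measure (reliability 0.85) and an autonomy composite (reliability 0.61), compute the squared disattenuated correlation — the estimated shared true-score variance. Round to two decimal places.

Disattenuated r = 0.55 / √(0.85 × 0.61) = 0.55 / 0.7201 = 0.7638.
Shared true-score variance = 0.7638² = 0.5834 ≈ 0.58.

0.58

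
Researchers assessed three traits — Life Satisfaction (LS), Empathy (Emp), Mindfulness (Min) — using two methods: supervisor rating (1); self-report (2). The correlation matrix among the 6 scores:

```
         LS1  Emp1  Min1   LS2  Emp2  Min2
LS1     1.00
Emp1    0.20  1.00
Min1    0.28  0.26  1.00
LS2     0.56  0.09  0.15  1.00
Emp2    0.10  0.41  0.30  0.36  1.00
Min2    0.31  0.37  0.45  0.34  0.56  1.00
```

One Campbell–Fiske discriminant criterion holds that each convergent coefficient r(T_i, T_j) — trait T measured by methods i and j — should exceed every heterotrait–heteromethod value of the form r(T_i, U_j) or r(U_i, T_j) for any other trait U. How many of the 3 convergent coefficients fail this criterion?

0

Convergent coefficients and their comparison sets:
LS (methods 1·2): 0.56 vs {0.10, 0.09, 0.31, 0.15} → pass.
Emp (methods 1·2): 0.41 vs {0.09, 0.10, 0.37, 0.30} → pass.
Min (methods 1·2): 0.45 vs {0.15, 0.31, 0.30, 0.37} → pass.
0 of 3 fail.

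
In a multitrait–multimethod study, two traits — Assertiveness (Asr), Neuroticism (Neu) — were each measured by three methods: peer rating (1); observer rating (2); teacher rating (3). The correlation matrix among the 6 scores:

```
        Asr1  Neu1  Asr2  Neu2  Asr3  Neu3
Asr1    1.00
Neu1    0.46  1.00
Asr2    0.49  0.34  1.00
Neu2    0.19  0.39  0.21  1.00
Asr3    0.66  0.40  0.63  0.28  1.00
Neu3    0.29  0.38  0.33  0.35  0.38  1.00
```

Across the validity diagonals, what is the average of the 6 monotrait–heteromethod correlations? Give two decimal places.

Convergent values: 0.49, 0.66, 0.63, 0.39, 0.38, 0.35; mean = 2.90/6 = 0.48.

0.48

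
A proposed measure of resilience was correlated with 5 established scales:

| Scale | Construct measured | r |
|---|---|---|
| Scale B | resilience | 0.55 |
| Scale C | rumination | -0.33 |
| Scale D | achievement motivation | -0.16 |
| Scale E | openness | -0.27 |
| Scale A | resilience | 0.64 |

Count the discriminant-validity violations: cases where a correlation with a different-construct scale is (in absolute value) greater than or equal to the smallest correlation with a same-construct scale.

0

Convergent (same construct = resilience): Scale B, Scale A.
Smallest convergent = 0.55. Discriminant |r|: 0.33, 0.16, 0.27; count ≥ 0.55 → 0.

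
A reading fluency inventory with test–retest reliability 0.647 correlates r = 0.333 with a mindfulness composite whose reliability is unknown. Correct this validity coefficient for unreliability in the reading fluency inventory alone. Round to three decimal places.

0.414

Single correction: r_c = r_obs / √r_xx = 0.333 / √0.647 = 0.333 / 0.8044 ≈ 0.414.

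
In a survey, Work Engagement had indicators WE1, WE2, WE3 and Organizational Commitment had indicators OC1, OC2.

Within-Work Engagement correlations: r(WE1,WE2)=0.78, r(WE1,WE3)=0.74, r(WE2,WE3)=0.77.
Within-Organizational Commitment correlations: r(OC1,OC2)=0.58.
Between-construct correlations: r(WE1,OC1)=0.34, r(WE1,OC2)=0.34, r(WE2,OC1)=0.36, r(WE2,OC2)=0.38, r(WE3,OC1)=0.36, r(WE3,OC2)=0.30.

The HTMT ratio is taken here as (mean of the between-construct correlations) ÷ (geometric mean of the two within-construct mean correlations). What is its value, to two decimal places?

0.52

Mean between = 2.08/6 = 0.3467.
Mean within-WE = 2.29/3 = 0.7633; mean within-OC = 0.58/1 = 0.5800.
Geometric mean = √(0.7633 × 0.5800) = 0.6654.
HTMT = 0.3467 / 0.6654 = 0.52.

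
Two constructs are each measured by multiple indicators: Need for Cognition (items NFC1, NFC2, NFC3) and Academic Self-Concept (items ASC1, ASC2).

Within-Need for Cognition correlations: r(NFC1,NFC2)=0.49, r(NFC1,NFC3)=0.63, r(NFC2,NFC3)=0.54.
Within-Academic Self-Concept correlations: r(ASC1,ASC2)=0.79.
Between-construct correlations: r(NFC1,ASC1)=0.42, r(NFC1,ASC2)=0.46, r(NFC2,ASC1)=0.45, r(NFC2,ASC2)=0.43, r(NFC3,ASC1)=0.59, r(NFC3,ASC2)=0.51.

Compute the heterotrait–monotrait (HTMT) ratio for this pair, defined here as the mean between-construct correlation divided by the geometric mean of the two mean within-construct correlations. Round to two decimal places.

0.72

Mean heterotrait r = 2.86/6 = 0.4767.
Mean within-NFC = 1.66/3 = 0.5533; mean within-ASC = 0.79/1 = 0.7900.
Geometric mean = √(0.5533 × 0.7900) = 0.6611.
HTMT = 0.4767 / 0.6611 = 0.72.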